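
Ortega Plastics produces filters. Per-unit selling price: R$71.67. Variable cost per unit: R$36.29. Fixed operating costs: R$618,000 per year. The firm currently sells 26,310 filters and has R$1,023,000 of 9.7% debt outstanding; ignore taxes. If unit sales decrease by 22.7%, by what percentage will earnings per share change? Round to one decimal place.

-98.9%

Contribution at this volume is 26,310 × R$35.38 = R$930,847.80.
Subtracting fixed costs: EBIT = R$930,847.80 − R$618,000 = R$312,847.80.
After interest of R$99,231.00, pre-tax earnings = R$213,616.80.
DCL = total CM / (EBIT − I) = R$930,847.80 / R$213,616.80 = 4.3576.
%ΔEPS = DCL × %ΔSales = 4.3576 × -22.7% = -98.9%.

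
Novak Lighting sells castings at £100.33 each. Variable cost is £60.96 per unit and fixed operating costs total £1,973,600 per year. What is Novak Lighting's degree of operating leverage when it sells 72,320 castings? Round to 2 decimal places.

3.26

Total contribution margin = 72,320 × £39.37 = £2,847,238.40.
Operating income = contribution − fixed costs = £2,847,238.40 − £1,973,600 = £873,638.40.
DOL = contribution ÷ EBIT = £2,847,238.40 ÷ £873,638.40 = 3.2591.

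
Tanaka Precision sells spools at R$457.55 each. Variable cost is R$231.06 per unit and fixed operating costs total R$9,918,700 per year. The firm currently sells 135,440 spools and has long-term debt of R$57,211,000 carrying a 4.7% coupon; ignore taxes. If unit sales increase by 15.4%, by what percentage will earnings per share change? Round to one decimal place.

+26.1%

Total contribution margin = 135,440 × R$226.49 = R$30,675,805.60.
Operating income = contribution − fixed costs = R$30,675,805.60 − R$9,918,700 = R$20,757,105.60.
Interest = R$2,688,917.00, so EBIT − I = R$18,068,188.60.
Degree of combined leverage = contribution ÷ (EBIT − I) = R$30,675,805.60 ÷ R$18,068,188.60 = 1.6978.
%ΔEPS = DCL × %ΔSales = 1.6978 × +15.4% = +26.1%.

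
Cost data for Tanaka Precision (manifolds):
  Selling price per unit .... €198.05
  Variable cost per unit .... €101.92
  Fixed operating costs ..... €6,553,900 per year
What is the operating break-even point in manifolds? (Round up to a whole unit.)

68,178 manifolds

Contribution margin per unit = €198.05 − €101.92 = €96.13.
Units to break even: €6,553,900 ÷ €96.13 = 68,177.47, rounded up to 68,178.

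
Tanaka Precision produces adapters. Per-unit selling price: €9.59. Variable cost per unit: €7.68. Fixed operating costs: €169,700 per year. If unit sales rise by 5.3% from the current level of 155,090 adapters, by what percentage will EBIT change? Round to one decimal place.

+12.4%

Contribution at this volume is 155,090 × €1.91 = €296,221.90.
Operating income = contribution − fixed costs = €296,221.90 − €169,700 = €126,521.90.
So DOL = total CM / EBIT = €296,221.90 / €126,521.90 = 2.3413.
Operating income changes by 2.3413 × +5.3% = +12.4%.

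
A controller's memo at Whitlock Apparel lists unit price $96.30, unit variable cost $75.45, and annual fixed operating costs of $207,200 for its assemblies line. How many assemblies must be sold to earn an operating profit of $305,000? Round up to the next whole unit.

24,566 assemblies

Unit CM = price − variable cost = $96.30 − $75.45 = $20.85.
Need Q such that Q × $20.85 − $207,200 = $305,000, i.e. Q = $512,200 / $20.85 = 24,565.95 → 24,566.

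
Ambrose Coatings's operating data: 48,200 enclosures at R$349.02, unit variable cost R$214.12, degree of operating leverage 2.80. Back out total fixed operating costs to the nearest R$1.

At 48,200 units, contribution = 48,200 × R$134.90 = R$6,502,180.00.
DOL = contribution / EBIT, so EBIT = R$6,502,180.00 / 2.80 = R$2,322,207.14.
And FC = contribution − EBIT = R$6,502,180.00 − R$2,322,207.14 = R$4,179,973.

R$4,179,973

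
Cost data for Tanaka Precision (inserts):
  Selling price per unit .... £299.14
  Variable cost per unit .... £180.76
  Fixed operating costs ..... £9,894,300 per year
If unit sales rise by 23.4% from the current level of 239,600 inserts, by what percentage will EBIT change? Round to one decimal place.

Contribution at this volume is 239,600 × £118.38 = £28,363,848.00.
EBIT = £28,363,848.00 − £9,894,300 = £18,469,548.00.
DOL = contribution ÷ EBIT = £28,363,848.00 ÷ £18,469,548.00 = 1.5357.
Operating income changes by 1.5357 × +23.4% = +35.9%.

+35.9%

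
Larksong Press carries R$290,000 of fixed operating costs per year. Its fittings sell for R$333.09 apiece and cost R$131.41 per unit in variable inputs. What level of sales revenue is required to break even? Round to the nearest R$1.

Contribution margin per unit = R$333.09 − R$131.41 = R$201.68, a CM ratio of R$201.68 ÷ R$333.09 = 0.6055.
Break-even revenue = fixed costs × price ÷ CM = R$290,000 × R$333.09 ÷ R$201.68 = R$478,957.

R$478,957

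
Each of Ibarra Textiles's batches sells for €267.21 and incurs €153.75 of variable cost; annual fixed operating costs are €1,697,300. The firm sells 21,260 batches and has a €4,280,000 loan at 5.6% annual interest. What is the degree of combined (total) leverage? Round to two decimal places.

At 21,260 units, contribution = 21,260 × €113.46 = €2,412,159.60.
Subtracting fixed costs: EBIT = €2,412,159.60 − €1,697,300 = €714,859.60. Interest = €239,680.00.
DOL = €2,412,159.60 ÷ €714,859.60 = 3.3743; DFL = €714,859.60 ÷ €475,179.60 = 1.5044.
DCL = DOL × DFL = 3.3743 × 1.5044 = 5.0763.

5.08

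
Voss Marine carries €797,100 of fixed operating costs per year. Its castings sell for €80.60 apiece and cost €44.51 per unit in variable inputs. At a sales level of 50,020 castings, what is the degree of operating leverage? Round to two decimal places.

At 50,020 units, contribution = 50,020 × €36.09 = €1,805,221.80.
Operating income = contribution − fixed costs = €1,805,221.80 − €797,100 = €1,008,121.80.
So DOL = total CM / EBIT = €1,805,221.80 / €1,008,121.80 = 1.7907.

1.79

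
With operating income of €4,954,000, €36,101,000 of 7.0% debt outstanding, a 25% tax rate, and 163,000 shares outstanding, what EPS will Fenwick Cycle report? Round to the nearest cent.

€11.17

Pre-tax income = €4,954,000 − €2,527,070.00 = €2,426,930.00.
Net income = €2,426,930.00 × (1 − 0.25) = €1,820,197.50.
EPS = €1,820,197.50 ÷ 163,000 = €11.17.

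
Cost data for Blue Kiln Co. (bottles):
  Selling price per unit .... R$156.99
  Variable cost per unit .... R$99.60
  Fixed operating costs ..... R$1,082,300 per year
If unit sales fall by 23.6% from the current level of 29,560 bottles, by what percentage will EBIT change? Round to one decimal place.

At 29,560 units, contribution = 29,560 × R$57.39 = R$1,696,448.40.
EBIT = R$1,696,448.40 − R$1,082,300 = R$614,148.40.
So DOL = total CM / EBIT = R$1,696,448.40 / R$614,148.40 = 2.7623.
So EBIT moves 2.7623 × (-23.6%) = -65.2%.

-65.2%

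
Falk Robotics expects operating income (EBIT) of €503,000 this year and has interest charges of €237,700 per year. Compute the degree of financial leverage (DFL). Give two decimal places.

Annual interest charges come to €237,700.00.
Degree of financial leverage = EBIT / (EBIT − interest) = €503,000 / €265,300.00 = 1.8960.

1.90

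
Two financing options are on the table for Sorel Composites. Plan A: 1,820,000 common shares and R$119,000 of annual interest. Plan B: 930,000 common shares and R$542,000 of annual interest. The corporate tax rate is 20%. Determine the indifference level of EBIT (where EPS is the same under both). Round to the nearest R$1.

R$984,011

At indifference, (EBIT − 119,000)(1 − t)/1,820,000 = (EBIT − 542,000)(1 − t)/930,000.
The (1 − t) factor cancels: (EBIT − 119,000) × 930,000 = (EBIT − 542,000) × 1,820,000.
Solving, EBIT = (542,000·1,820,000 − 119,000·930,000) / (1,820,000 − 930,000) = 875,770,000,000 / 890,000 = 984,011.24.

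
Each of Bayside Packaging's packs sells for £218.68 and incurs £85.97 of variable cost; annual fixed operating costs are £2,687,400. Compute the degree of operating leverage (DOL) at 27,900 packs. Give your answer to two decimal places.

3.65

Contribution at this volume is 27,900 × £132.71 = £3,702,609.00.
Subtracting fixed costs: EBIT = £3,702,609.00 − £2,687,400 = £1,015,209.00.
So DOL = total CM / EBIT = £3,702,609.00 / £1,015,209.00 = 3.6471.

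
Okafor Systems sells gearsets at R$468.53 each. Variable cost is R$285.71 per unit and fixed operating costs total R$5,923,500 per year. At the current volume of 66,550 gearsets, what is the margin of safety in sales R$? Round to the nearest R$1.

R$15,999,961

Contribution margin per unit = R$468.53 − R$285.71 = R$182.82. Break-even units = R$5,923,500 ÷ R$182.82 = 32,400.72; break-even revenue = 32,400.72 × R$468.53 = R$15,180,710.29.
Actual sales revenue = 66,550 × R$468.53 = R$31,180,671.50.
Margin of safety = R$31,180,671.50 − R$15,180,710.29 = R$15,999,961.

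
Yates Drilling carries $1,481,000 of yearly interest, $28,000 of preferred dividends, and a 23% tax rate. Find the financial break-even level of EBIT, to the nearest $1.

$1,517,364

Grossing the preferred dividend up to pre-tax terms: $28,000 / (1 − 0.23) = $36,363.64.
Financial break-even EBIT = interest + D_p ÷ (1 − t) = $1,481,000 + $36,363.64 = $1,517,363.64.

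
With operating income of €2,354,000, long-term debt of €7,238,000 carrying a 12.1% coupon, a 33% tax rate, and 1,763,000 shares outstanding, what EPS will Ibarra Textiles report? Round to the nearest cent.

Pre-tax income = €2,354,000 − €875,798.00 = €1,478,202.00.
Net income = €1,478,202.00 × (1 − 0.33) = €990,395.34.
EPS = €990,395.34 ÷ 1,763,000 = €0.56.

€0.56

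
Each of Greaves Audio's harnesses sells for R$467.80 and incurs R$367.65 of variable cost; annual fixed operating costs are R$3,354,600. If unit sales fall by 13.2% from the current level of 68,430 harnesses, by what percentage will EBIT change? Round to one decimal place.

-25.9%

At 68,430 units, contribution = 68,430 × R$100.15 = R$6,853,264.50.
EBIT = R$6,853,264.50 − R$3,354,600 = R$3,498,664.50.
Degree of operating leverage = R$6,853,264.50 / R$3,498,664.50 = 1.9588.
So EBIT moves 1.9588 × (-13.2%) = -25.9%.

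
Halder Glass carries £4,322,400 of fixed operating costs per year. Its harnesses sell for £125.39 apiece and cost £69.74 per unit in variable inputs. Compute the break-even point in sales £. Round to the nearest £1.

£9,739,187

CM per unit = £125.39 − £69.74 = £55.65; CM ratio = £55.65 / £125.39 = 0.4438.
Break-even revenue = fixed costs × price ÷ CM = £4,322,400 × £125.39 ÷ £55.65 = £9,739,187.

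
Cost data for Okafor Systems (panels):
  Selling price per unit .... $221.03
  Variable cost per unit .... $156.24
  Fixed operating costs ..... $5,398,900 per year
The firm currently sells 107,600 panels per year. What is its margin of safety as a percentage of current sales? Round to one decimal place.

22.6%

Unit CM = price − variable cost = $221.03 − $156.24 = $64.79. Break-even units = $5,398,900 ÷ $64.79 = 83,329.22; break-even revenue = 83,329.22 × $221.03 = $18,418,256.94.
Current sales = 107,600 × $221.03 = $23,782,828.00.
Margin of safety = ($23,782,828.00 − $18,418,256.94) ÷ $23,782,828.00 = 22.6%.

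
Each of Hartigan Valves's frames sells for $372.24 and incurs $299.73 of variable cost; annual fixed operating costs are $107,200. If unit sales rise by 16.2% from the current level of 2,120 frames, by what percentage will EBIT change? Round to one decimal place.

Total contribution margin = 2,120 × $72.51 = $153,721.20.
Operating income = contribution − fixed costs = $153,721.20 − $107,200 = $46,521.20.
So DOL = total CM / EBIT = $153,721.20 / $46,521.20 = 3.3043.
%ΔEBIT = DOL × %ΔSales = 3.3043 × +16.2% = +53.5%.

+53.5%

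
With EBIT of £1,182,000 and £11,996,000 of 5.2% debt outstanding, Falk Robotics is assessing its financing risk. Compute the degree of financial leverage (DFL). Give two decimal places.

2.12

Interest = £623,792.00.
Degree of financial leverage = EBIT / (EBIT − interest) = £1,182,000 / £558,208.00 = 2.1175.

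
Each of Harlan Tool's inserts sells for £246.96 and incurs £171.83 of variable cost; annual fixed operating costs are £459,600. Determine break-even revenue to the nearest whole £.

CM per unit = £246.96 − £171.83 = £75.13; CM ratio = £75.13 / £246.96 = 0.3042.
Break-even sales = FC ÷ CM ratio = £459,600 × £246.96 / £75.13 = £1,510,752.

£1,510,752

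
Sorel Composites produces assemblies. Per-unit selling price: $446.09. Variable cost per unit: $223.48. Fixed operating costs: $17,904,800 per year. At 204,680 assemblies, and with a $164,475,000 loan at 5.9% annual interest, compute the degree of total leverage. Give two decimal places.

Total contribution margin = 204,680 × $222.61 = $45,563,814.80.
EBIT = $45,563,814.80 − $17,904,800 = $27,659,014.80. Interest = $9,704,025.00.
DOL = $45,563,814.80 ÷ $27,659,014.80 = 1.6473; DFL = $27,659,014.80 ÷ $17,954,989.80 = 1.5405.
Combined leverage = 1.6473 × 1.5405 = 2.5377.

2.54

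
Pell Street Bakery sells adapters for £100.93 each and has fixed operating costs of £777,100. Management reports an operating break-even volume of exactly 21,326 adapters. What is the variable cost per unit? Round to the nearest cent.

£64.49

At break-even, FC = Q × (P − VC), so P − VC = £777,100 ÷ 21,326 = £36.4391.
Hence VC = price − CM = £100.93 − £36.4391 = £64.49.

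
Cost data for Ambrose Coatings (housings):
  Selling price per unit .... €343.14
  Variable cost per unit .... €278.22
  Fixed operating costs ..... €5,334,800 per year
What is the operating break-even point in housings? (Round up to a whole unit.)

82,175 housings

Each unit contributes €343.14 − €278.22 = €64.92.
Break-even Q = €5,334,800 / €64.92 = 82,174.98 → 82,175 housings.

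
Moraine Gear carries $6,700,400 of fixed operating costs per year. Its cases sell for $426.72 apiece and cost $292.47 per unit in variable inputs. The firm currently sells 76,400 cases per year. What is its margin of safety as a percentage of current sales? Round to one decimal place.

34.7%

Contribution margin per unit = $426.72 − $292.47 = $134.25. Break-even units = $6,700,400 ÷ $134.25 = 49,909.87; break-even revenue = 49,909.87 × $426.72 = $21,297,539.58.
Actual sales revenue = 76,400 × $426.72 = $32,601,408.00.
Margin of safety = ($32,601,408.00 − $21,297,539.58) ÷ $32,601,408.00 = 34.7%.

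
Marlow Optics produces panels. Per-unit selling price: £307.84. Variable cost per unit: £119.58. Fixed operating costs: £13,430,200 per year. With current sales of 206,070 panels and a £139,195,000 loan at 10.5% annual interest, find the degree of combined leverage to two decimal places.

At 206,070 units, contribution = 206,070 × £188.26 = £38,794,738.20.
EBIT = £38,794,738.20 − £13,430,200 = £25,364,538.20. Interest = £14,615,475.00.
DOL = £38,794,738.20 ÷ £25,364,538.20 = 1.5295; DFL = £25,364,538.20 ÷ £10,749,063.20 = 2.3597.
DCL = DOL × DFL = 1.5295 × 2.3597 = 3.6092.

3.61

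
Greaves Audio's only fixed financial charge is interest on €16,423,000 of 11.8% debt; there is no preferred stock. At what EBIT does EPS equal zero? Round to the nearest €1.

Annual interest = 11.8% × €16,423,000 = €1,937,914.00.
With no preferred dividends, EPS = 0 when EBIT exactly covers interest, so the financial break-even EBIT is €1,937,914.00.

€1,937,914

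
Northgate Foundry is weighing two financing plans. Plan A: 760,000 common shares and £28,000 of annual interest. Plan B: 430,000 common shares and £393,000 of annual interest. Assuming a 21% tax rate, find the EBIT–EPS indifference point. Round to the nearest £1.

£868,606

Set EPS_A = EPS_B: (EBIT − £28,000)(1 − 0.21) ÷ 760,000 = (EBIT − £393,000)(1 − 0.21) ÷ 430,000.
Cancelling (1 − t) and cross-multiplying: 430,000·(EBIT − 28,000) = 760,000·(EBIT − 393,000).
Solving, EBIT = (393,000·760,000 − 28,000·430,000) / (760,000 − 430,000) = 286,640,000,000 / 330,000 = 868,606.06.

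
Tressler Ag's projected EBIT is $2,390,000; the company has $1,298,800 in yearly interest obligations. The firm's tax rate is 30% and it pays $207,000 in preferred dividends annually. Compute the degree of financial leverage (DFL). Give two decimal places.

Annual interest charges come to $1,298,800.00.
Pre-tax preferred-dividend burden = $207,000 ÷ (1 − 0.30) = $295,714.29.
DFL = EBIT ÷ [EBIT − I − D_p/(1−t)] = $2,390,000 ÷ [$2,390,000 − $1,298,800.00 − $295,714.29] = $2,390,000 ÷ $795,485.71 = 3.0045.

3.00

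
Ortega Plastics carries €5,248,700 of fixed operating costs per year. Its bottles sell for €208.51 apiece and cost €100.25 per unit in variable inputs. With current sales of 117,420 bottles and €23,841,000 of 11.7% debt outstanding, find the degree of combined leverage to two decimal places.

2.72

Contribution at this volume is 117,420 × €108.26 = €12,711,889.20.
Operating income = contribution − fixed costs = €12,711,889.20 − €5,248,700 = €7,463,189.20. Interest = €2,789,397.00, so EBIT − I = €4,673,792.20.
DCL = contribution ÷ (EBIT − I) = €12,711,889.20 ÷ €4,673,792.20 = 2.7198.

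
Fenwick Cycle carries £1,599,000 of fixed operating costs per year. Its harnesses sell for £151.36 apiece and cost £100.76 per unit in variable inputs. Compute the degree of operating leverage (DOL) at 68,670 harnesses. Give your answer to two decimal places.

Contribution at this volume is 68,670 × £50.60 = £3,474,702.00.
Operating income = contribution − fixed costs = £3,474,702.00 − £1,599,000 = £1,875,702.00.
Degree of operating leverage = £3,474,702.00 / £1,875,702.00 = 1.8525.

1.85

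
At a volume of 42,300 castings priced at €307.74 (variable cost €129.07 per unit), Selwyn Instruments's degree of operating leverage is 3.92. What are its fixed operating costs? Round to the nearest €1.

€5,629,746

At 42,300 units, contribution = 42,300 × €178.67 = €7,557,741.00.
Since DOL = CM ÷ EBIT, EBIT = €7,557,741.00 ÷ 3.92 = €1,927,995.15.
And FC = contribution − EBIT = €7,557,741.00 − €1,927,995.15 = €5,629,746.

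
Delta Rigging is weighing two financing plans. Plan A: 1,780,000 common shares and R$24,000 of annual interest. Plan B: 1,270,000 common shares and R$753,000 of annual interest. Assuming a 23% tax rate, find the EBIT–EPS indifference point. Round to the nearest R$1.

Set EPS_A = EPS_B: (EBIT − R$24,000)(1 − 0.23) ÷ 1,780,000 = (EBIT − R$753,000)(1 − 0.23) ÷ 1,270,000.
Cancelling (1 − t) and cross-multiplying: 1,270,000·(EBIT − 24,000) = 1,780,000·(EBIT − 753,000).
Solving, EBIT = (753,000·1,780,000 − 24,000·1,270,000) / (1,780,000 − 1,270,000) = 1,309,860,000,000 / 510,000 = 2,568,352.94.

R$2,568,353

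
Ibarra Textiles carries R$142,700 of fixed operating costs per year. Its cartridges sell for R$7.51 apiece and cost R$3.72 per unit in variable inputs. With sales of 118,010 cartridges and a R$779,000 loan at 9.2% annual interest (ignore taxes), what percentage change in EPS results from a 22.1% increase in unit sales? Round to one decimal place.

Contribution at this volume is 118,010 × R$3.79 = R$447,257.90.
Operating income = contribution − fixed costs = R$447,257.90 − R$142,700 = R$304,557.90.
Interest = R$71,668.00, so EBIT − I = R$232,889.90.
DCL = total CM / (EBIT − I) = R$447,257.90 / R$232,889.90 = 1.9205.
%ΔEPS = DCL × %ΔSales = 1.9205 × +22.1% = +42.4%.

+42.4%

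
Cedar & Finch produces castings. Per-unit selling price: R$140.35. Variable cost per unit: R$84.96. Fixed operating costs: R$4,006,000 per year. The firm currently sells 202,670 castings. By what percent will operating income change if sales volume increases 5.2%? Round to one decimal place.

+8.1%

Total contribution margin = 202,670 × R$55.39 = R$11,225,891.30.
Operating income = contribution − fixed costs = R$11,225,891.30 − R$4,006,000 = R$7,219,891.30.
So DOL = total CM / EBIT = R$11,225,891.30 / R$7,219,891.30 = 1.5549.
So EBIT moves 1.5549 × (+5.2%) = +8.1%.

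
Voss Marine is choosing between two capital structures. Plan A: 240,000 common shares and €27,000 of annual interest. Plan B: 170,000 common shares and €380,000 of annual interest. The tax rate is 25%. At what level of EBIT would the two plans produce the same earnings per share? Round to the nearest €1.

Set EPS_A = EPS_B: (EBIT − €27,000)(1 − 0.25) ÷ 240,000 = (EBIT − €380,000)(1 − 0.25) ÷ 170,000.
The (1 − t) factor cancels: (EBIT − 27,000) × 170,000 = (EBIT − 380,000) × 240,000.
EBIT × (240,000 − 170,000) = 380,000 × 240,000 − 27,000 × 170,000 = 86,610,000,000, so EBIT = 86,610,000,000 ÷ 70,000 = 1,237,285.71.

€1,237,286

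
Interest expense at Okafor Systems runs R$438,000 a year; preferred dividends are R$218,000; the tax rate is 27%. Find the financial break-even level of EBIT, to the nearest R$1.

R$736,630

Preferred dividends are paid after tax, so their pre-tax equivalent is R$218,000 ÷ (1 − 0.27) = R$298,630.14.
Financial break-even EBIT = interest + D_p ÷ (1 − t) = R$438,000 + R$298,630.14 = R$736,630.14.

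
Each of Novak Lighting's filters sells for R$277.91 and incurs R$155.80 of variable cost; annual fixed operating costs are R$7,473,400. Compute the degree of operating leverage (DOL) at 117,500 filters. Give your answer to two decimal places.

2.09

Total contribution margin = 117,500 × R$122.11 = R$14,347,925.00.
Operating income = contribution − fixed costs = R$14,347,925.00 − R$7,473,400 = R$6,874,525.00.
DOL = contribution ÷ EBIT = R$14,347,925.00 ÷ R$6,874,525.00 = 2.0871.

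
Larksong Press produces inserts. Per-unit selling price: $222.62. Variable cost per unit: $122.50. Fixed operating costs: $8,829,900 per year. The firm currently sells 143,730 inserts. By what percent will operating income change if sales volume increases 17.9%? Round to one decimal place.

At 143,730 units, contribution = 143,730 × $100.12 = $14,390,247.60.
Operating income = contribution − fixed costs = $14,390,247.60 − $8,829,900 = $5,560,347.60.
Degree of operating leverage = $14,390,247.60 / $5,560,347.60 = 2.5880.
%ΔEBIT = DOL × %ΔSales = 2.5880 × +17.9% = +46.3%.

+46.3%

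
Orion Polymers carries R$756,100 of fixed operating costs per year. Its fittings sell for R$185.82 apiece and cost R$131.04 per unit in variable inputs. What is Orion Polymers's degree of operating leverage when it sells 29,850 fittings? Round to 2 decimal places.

At 29,850 units, contribution = 29,850 × R$54.78 = R$1,635,183.00.
Subtracting fixed costs: EBIT = R$1,635,183.00 − R$756,100 = R$879,083.00.
DOL = contribution ÷ EBIT = R$1,635,183.00 ÷ R$879,083.00 = 1.8601.

1.86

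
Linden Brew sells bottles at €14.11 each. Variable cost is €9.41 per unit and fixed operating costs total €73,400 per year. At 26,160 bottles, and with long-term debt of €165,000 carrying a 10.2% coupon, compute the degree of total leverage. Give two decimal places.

3.76

At 26,160 units, contribution = 26,160 × €4.70 = €122,952.00.
Subtracting fixed costs: EBIT = €122,952.00 − €73,400 = €49,552.00. Interest = €16,830.00.
DOL = €122,952.00 ÷ €49,552.00 = 2.4813; DFL = €49,552.00 ÷ €32,722.00 = 1.5143.
Combined leverage = 2.4813 × 1.5143 = 3.7574.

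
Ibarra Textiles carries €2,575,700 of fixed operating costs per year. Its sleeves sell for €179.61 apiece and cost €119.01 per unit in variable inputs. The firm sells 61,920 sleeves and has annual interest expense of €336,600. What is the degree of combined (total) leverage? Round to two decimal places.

4.47

Contribution at this volume is 61,920 × €60.60 = €3,752,352.00.
Operating income = contribution − fixed costs = €3,752,352.00 − €2,575,700 = €1,176,652.00. Interest = €336,600.00, so EBIT − I = €840,052.00.
Degree of total leverage = total CM / (EBIT − interest) = €3,752,352.00 / €840,052.00 = 4.4668.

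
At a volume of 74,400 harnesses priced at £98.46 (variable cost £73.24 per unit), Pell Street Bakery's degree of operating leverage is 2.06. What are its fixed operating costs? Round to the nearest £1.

£965,510

At 74,400 units, contribution = 74,400 × £25.22 = £1,876,368.00.
DOL = contribution / EBIT, so EBIT = £1,876,368.00 / 2.06 = £910,858.25.
Fixed costs = CM − EBIT = £1,876,368.00 − £910,858.25 = £965,510.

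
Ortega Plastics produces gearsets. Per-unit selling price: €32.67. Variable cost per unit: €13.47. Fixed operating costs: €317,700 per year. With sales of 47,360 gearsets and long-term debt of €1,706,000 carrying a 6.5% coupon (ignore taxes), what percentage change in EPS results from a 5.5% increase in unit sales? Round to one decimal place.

Contribution at this volume is 47,360 × €19.20 = €909,312.00.
Operating income = contribution − fixed costs = €909,312.00 − €317,700 = €591,612.00.
Interest = €110,890.00, so EBIT − I = €480,722.00.
DCL = total CM / (EBIT − I) = €909,312.00 / €480,722.00 = 1.8916.
EPS therefore changes by 1.8916 × (+5.5%) = +10.4%.

+10.4%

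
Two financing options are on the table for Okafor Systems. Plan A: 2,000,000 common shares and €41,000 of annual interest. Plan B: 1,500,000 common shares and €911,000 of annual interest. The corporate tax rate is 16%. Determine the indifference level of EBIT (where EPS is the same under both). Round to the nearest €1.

€3,521,000

Set EPS_A = EPS_B: (EBIT − €41,000)(1 − 0.16) ÷ 2,000,000 = (EBIT − €911,000)(1 − 0.16) ÷ 1,500,000.
Cancelling (1 − t) and cross-multiplying: 1,500,000·(EBIT − 41,000) = 2,000,000·(EBIT − 911,000).
EBIT × (2,000,000 − 1,500,000) = 911,000 × 2,000,000 − 41,000 × 1,500,000 = 1,760,500,000,000, so EBIT = 1,760,500,000,000 ÷ 500,000 = 3,521,000.00.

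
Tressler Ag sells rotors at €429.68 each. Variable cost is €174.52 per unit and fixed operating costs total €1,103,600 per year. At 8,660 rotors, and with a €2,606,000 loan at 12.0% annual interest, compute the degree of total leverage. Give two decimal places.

2.79

Total contribution margin = 8,660 × €255.16 = €2,209,685.60.
Subtracting fixed costs: EBIT = €2,209,685.60 − €1,103,600 = €1,106,085.60. Interest = €312,720.00.
DOL = €2,209,685.60 ÷ €1,106,085.60 = 1.9978; DFL = €1,106,085.60 ÷ €793,365.60 = 1.3942.
DCL = DOL × DFL = 1.9978 × 1.3942 = 2.7853.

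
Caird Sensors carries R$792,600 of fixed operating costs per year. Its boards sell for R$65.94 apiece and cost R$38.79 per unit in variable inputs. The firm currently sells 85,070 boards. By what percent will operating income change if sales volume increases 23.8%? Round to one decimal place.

+36.2%

At 85,070 units, contribution = 85,070 × R$27.15 = R$2,309,650.50.
Subtracting fixed costs: EBIT = R$2,309,650.50 − R$792,600 = R$1,517,050.50.
Degree of operating leverage = R$2,309,650.50 / R$1,517,050.50 = 1.5225.
So EBIT moves 1.5225 × (+23.8%) = +36.2%.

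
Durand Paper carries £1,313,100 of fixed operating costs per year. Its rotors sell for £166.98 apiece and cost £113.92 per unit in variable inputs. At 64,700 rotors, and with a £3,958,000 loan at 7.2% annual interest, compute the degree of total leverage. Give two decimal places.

1.87

Contribution at this volume is 64,700 × £53.06 = £3,432,982.00.
Subtracting fixed costs: EBIT = £3,432,982.00 − £1,313,100 = £2,119,882.00. Interest = £284,976.00, so EBIT − I = £1,834,906.00.
DCL = contribution ÷ (EBIT − I) = £3,432,982.00 ÷ £1,834,906.00 = 1.8709.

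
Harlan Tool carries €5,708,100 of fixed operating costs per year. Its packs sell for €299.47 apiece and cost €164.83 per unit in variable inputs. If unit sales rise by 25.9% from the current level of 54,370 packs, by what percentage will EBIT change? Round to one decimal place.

Total contribution margin = 54,370 × €134.64 = €7,320,376.80.
EBIT = €7,320,376.80 − €5,708,100 = €1,612,276.80.
Degree of operating leverage = €7,320,376.80 / €1,612,276.80 = 4.5404.
%ΔEBIT = DOL × %ΔSales = 4.5404 × +25.9% = +117.6%.

+117.6%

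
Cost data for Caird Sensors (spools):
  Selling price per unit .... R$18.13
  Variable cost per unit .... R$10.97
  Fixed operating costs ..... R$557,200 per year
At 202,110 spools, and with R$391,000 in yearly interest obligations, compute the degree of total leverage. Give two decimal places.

At 202,110 units, contribution = 202,110 × R$7.16 = R$1,447,107.60.
Operating income = contribution − fixed costs = R$1,447,107.60 − R$557,200 = R$889,907.60. Interest = R$391,000.00, so EBIT − I = R$498,907.60.
Degree of total leverage = total CM / (EBIT − interest) = R$1,447,107.60 / R$498,907.60 = 2.9006.

2.90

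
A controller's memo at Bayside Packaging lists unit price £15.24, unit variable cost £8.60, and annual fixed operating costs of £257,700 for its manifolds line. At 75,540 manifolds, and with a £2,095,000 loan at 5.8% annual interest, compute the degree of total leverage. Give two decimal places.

At 75,540 units, contribution = 75,540 × £6.64 = £501,585.60.
Operating income = contribution − fixed costs = £501,585.60 − £257,700 = £243,885.60. Interest = £121,510.00, so EBIT − I = £122,375.60.
DCL = contribution ÷ (EBIT − I) = £501,585.60 ÷ £122,375.60 = 4.0987.

4.10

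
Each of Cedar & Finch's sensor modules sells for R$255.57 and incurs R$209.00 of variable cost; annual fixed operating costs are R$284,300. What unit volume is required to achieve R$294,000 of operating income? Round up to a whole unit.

12,418 sensor modules

Each unit contributes R$255.57 − R$209.00 = R$46.57.
Need Q such that Q × R$46.57 − R$284,300 = R$294,000, i.e. Q = R$578,300 / R$46.57 = 12,417.87 → 12,418.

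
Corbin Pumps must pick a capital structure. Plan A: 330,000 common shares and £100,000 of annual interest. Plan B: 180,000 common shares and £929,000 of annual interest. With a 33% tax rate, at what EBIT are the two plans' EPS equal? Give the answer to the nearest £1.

Set EPS_A = EPS_B: (EBIT − £100,000)(1 − 0.33) ÷ 330,000 = (EBIT − £929,000)(1 − 0.33) ÷ 180,000.
Cancelling (1 − t) and cross-multiplying: 180,000·(EBIT − 100,000) = 330,000·(EBIT − 929,000).
Solving, EBIT = (929,000·330,000 − 100,000·180,000) / (330,000 − 180,000) = 288,570,000,000 / 150,000 = 1,923,800.00.

£1,923,800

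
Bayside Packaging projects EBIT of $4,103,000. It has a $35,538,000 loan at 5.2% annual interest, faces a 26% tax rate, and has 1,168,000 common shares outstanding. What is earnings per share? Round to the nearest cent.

$1.43

Interest = $1,847,976.00, so EBT = $4,103,000 − $1,847,976.00 = $2,255,024.00.
Net income = $2,255,024.00 × (1 − 0.26) = $1,668,717.76.
Per share: $1,668,717.76 / 1,168,000 shares = $1.43.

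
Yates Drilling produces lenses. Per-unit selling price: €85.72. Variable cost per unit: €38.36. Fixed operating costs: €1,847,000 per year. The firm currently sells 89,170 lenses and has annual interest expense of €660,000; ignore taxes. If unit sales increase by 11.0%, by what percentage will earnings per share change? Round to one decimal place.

+27.1%

At 89,170 units, contribution = 89,170 × €47.36 = €4,223,091.20.
Operating income = contribution − fixed costs = €4,223,091.20 − €1,847,000 = €2,376,091.20.
Interest = €660,000.00, so EBIT − I = €1,716,091.20.
DCL = total CM / (EBIT − I) = €4,223,091.20 / €1,716,091.20 = 2.4609.
EPS therefore changes by 2.4609 × (+11.0%) = +27.1%.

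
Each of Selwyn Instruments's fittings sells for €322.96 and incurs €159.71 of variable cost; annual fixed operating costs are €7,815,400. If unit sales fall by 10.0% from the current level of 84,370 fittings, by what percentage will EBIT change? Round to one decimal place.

-23.1%

At 84,370 units, contribution = 84,370 × €163.25 = €13,773,402.50.
EBIT = €13,773,402.50 − €7,815,400 = €5,958,002.50.
DOL = contribution ÷ EBIT = €13,773,402.50 ÷ €5,958,002.50 = 2.3117.
So EBIT moves 2.3117 × (-10.0%) = -23.1%.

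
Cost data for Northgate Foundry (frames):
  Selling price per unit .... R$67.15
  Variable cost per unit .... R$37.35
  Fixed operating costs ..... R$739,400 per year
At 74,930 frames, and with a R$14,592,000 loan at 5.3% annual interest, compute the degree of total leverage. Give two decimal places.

3.10

Total contribution margin = 74,930 × R$29.80 = R$2,232,914.00.
EBIT = R$2,232,914.00 − R$739,400 = R$1,493,514.00. Interest = R$773,376.00.
DOL = R$2,232,914.00 ÷ R$1,493,514.00 = 1.4951; DFL = R$1,493,514.00 ÷ R$720,138.00 = 2.0739.
DCL = DOL × DFL = 1.4951 × 2.0739 = 3.1007.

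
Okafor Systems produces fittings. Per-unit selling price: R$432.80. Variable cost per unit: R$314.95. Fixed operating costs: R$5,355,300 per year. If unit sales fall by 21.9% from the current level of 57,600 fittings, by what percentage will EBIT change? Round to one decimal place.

At 57,600 units, contribution = 57,600 × R$117.85 = R$6,788,160.00.
Operating income = contribution − fixed costs = R$6,788,160.00 − R$5,355,300 = R$1,432,860.00.
So DOL = total CM / EBIT = R$6,788,160.00 / R$1,432,860.00 = 4.7375.
Operating income changes by 4.7375 × -21.9% = -103.8%.

-103.8%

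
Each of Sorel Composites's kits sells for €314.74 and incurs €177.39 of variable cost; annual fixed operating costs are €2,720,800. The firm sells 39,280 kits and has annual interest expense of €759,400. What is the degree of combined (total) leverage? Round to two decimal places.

At 39,280 units, contribution = 39,280 × €137.35 = €5,395,108.00.
Subtracting fixed costs: EBIT = €5,395,108.00 − €2,720,800 = €2,674,308.00. Interest = €759,400.00.
DOL = €5,395,108.00 ÷ €2,674,308.00 = 2.0174; DFL = €2,674,308.00 ÷ €1,914,908.00 = 1.3966.
DCL = DOL × DFL = 2.0174 × 1.3966 = 2.8175.

2.82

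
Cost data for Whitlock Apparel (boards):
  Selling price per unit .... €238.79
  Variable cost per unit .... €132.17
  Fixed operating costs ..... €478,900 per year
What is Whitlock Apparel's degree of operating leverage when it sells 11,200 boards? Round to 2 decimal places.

1.67

At 11,200 units, contribution = 11,200 × €106.62 = €1,194,144.00.
Subtracting fixed costs: EBIT = €1,194,144.00 − €478,900 = €715,244.00.
DOL = contribution ÷ EBIT = €1,194,144.00 ÷ €715,244.00 = 1.6696.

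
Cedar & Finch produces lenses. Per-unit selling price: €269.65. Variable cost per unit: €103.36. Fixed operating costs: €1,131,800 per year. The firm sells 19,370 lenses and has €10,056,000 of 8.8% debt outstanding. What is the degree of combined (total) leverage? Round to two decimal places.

2.67

Contribution at this volume is 19,370 × €166.29 = €3,221,037.30.
Subtracting fixed costs: EBIT = €3,221,037.30 − €1,131,800 = €2,089,237.30. Interest = €884,928.00, so EBIT − I = €1,204,309.30.
DCL = contribution ÷ (EBIT − I) = €3,221,037.30 ÷ €1,204,309.30 = 2.6746.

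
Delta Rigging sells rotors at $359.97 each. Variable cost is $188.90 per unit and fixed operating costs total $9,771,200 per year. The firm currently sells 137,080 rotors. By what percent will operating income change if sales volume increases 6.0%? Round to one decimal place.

Contribution at this volume is 137,080 × $171.07 = $23,450,275.60.
Subtracting fixed costs: EBIT = $23,450,275.60 − $9,771,200 = $13,679,075.60.
So DOL = total CM / EBIT = $23,450,275.60 / $13,679,075.60 = 1.7143.
%ΔEBIT = DOL × %ΔSales = 1.7143 × +6.0% = +10.3%.

+10.3%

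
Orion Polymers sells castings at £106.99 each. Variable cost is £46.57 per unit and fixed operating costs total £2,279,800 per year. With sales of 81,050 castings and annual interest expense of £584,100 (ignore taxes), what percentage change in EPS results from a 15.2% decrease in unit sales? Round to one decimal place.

-36.6%

At 81,050 units, contribution = 81,050 × £60.42 = £4,897,041.00.
Operating income = contribution − fixed costs = £4,897,041.00 − £2,279,800 = £2,617,241.00.
After interest of £584,100.00, pre-tax earnings = £2,033,141.00.
Degree of combined leverage = contribution ÷ (EBIT − I) = £4,897,041.00 ÷ £2,033,141.00 = 2.4086.
%ΔEPS = DCL × %ΔSales = 2.4086 × -15.2% = -36.6%.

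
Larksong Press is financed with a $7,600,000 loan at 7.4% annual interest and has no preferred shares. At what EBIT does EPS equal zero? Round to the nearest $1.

Annual interest = 7.4% × $7,600,000 = $562,400.00.
Without preferred stock the financial break-even is simply EBIT = interest = $562,400.00.

$562,400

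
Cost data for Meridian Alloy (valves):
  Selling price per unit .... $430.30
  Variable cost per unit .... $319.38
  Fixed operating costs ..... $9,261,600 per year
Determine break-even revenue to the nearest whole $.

$35,929,197

Contribution margin per unit = $430.30 − $319.38 = $110.92, a CM ratio of $110.92 ÷ $430.30 = 0.2578.
Break-even sales = FC ÷ CM ratio = $9,261,600 × $430.30 / $110.92 = $35,929,197.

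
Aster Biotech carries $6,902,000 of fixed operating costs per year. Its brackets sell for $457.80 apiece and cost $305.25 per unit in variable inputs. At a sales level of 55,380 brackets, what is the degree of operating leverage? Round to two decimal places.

Total contribution margin = 55,380 × $152.55 = $8,448,219.00.
Subtracting fixed costs: EBIT = $8,448,219.00 − $6,902,000 = $1,546,219.00.
Degree of operating leverage = $8,448,219.00 / $1,546,219.00 = 5.4638.

5.46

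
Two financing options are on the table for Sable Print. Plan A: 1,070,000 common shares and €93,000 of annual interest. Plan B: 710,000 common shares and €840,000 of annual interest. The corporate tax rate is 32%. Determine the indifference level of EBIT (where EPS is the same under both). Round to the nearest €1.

Set EPS_A = EPS_B: (EBIT − €93,000)(1 − 0.32) ÷ 1,070,000 = (EBIT − €840,000)(1 − 0.32) ÷ 710,000.
Cancelling (1 − t) and cross-multiplying: 710,000·(EBIT − 93,000) = 1,070,000·(EBIT − 840,000).
Solving, EBIT = (840,000·1,070,000 − 93,000·710,000) / (1,070,000 − 710,000) = 832,770,000,000 / 360,000 = 2,313,250.00.

€2,313,250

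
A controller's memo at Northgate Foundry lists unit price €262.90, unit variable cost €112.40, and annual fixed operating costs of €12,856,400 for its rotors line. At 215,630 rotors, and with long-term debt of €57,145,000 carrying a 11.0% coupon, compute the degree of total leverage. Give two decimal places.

At 215,630 units, contribution = 215,630 × €150.50 = €32,452,315.00.
Subtracting fixed costs: EBIT = €32,452,315.00 − €12,856,400 = €19,595,915.00. Interest = €6,285,950.00, so EBIT − I = €13,309,965.00.
Degree of total leverage = total CM / (EBIT − interest) = €32,452,315.00 / €13,309,965.00 = 2.4382.

2.44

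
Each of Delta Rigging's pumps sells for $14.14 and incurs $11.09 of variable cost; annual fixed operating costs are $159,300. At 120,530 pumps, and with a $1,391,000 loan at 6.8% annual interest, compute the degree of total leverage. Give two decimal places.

3.23

Total contribution margin = 120,530 × $3.05 = $367,616.50.
Subtracting fixed costs: EBIT = $367,616.50 − $159,300 = $208,316.50. Interest = $94,588.00.
DOL = $367,616.50 ÷ $208,316.50 = 1.7647; DFL = $208,316.50 ÷ $113,728.50 = 1.8317.
DCL = DOL × DFL = 1.7647 × 1.8317 = 3.2324.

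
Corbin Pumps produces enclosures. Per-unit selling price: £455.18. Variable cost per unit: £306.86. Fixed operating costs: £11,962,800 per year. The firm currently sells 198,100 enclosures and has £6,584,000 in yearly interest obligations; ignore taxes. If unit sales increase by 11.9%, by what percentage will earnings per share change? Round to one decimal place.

Total contribution margin = 198,100 × £148.32 = £29,382,192.00.
EBIT = £29,382,192.00 − £11,962,800 = £17,419,392.00.
After interest of £6,584,000.00, pre-tax earnings = £10,835,392.00.
DCL = total CM / (EBIT − I) = £29,382,192.00 / £10,835,392.00 = 2.7117.
%ΔEPS = DCL × %ΔSales = 2.7117 × +11.9% = +32.3%.

+32.3%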